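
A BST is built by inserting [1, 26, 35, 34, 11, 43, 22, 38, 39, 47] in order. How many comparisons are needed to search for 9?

Search path for 9: 1 -> 26 -> 11
Found: False
Comparisons: 3


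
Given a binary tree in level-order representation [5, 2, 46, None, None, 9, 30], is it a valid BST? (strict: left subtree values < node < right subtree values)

Level-order array: [5, 2, 46, None, None, 9, 30]
Validate using subtree bounds (lo, hi): at each node, require lo < value < hi,
then recurse left with hi=value and right with lo=value.
Preorder trace (stopping at first violation):
  at node 5 with bounds (-inf, +inf): OK
  at node 2 with bounds (-inf, 5): OK
  at node 46 with bounds (5, +inf): OK
  at node 9 with bounds (5, 46): OK
  at node 30 with bounds (46, +inf): VIOLATION
Node 30 violates its bound: not (46 < 30 < +inf).
Result: Not a valid BST


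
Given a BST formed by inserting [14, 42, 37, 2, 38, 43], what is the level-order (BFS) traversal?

Tree insertion order: [14, 42, 37, 2, 38, 43]
Tree (level-order array): [14, 2, 42, None, None, 37, 43, None, 38]
BFS from the root, enqueuing left then right child of each popped node:
  queue [14] -> pop 14, enqueue [2, 42], visited so far: [14]
  queue [2, 42] -> pop 2, enqueue [none], visited so far: [14, 2]
  queue [42] -> pop 42, enqueue [37, 43], visited so far: [14, 2, 42]
  queue [37, 43] -> pop 37, enqueue [38], visited so far: [14, 2, 42, 37]
  queue [43, 38] -> pop 43, enqueue [none], visited so far: [14, 2, 42, 37, 43]
  queue [38] -> pop 38, enqueue [none], visited so far: [14, 2, 42, 37, 43, 38]
Result: [14, 2, 42, 37, 43, 38]


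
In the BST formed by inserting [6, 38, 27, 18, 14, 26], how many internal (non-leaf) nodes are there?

Tree built from: [6, 38, 27, 18, 14, 26]
Tree (level-order array): [6, None, 38, 27, None, 18, None, 14, 26]
Rule: An internal node has at least one child.
Per-node child counts:
  node 6: 1 child(ren)
  node 38: 1 child(ren)
  node 27: 1 child(ren)
  node 18: 2 child(ren)
  node 14: 0 child(ren)
  node 26: 0 child(ren)
Matching nodes: [6, 38, 27, 18]
Count of internal (non-leaf) nodes: 4


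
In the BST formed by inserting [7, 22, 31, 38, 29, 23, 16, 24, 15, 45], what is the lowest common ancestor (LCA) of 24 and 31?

Tree insertion order: [7, 22, 31, 38, 29, 23, 16, 24, 15, 45]
Tree (level-order array): [7, None, 22, 16, 31, 15, None, 29, 38, None, None, 23, None, None, 45, None, 24]
In a BST, the LCA of p=24, q=31 is the first node v on the
root-to-leaf path with p <= v <= q (go left if both < v, right if both > v).
Walk from root:
  at 7: both 24 and 31 > 7, go right
  at 22: both 24 and 31 > 22, go right
  at 31: 24 <= 31 <= 31, this is the LCA
LCA = 31


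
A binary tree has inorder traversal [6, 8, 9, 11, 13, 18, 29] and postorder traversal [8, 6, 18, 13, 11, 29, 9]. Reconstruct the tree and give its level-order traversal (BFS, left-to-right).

Inorder:   [6, 8, 9, 11, 13, 18, 29]
Postorder: [8, 6, 18, 13, 11, 29, 9]
Algorithm: postorder visits root last, so walk postorder right-to-left;
each value is the root of the current inorder slice — split it at that
value, recurse on the right subtree first, then the left.
Recursive splits:
  root=9; inorder splits into left=[6, 8], right=[11, 13, 18, 29]
  root=29; inorder splits into left=[11, 13, 18], right=[]
  root=11; inorder splits into left=[], right=[13, 18]
  root=13; inorder splits into left=[], right=[18]
  root=18; inorder splits into left=[], right=[]
  root=6; inorder splits into left=[], right=[8]
  root=8; inorder splits into left=[], right=[]
Reconstructed level-order: [9, 6, 29, 8, 11, 13, 18]


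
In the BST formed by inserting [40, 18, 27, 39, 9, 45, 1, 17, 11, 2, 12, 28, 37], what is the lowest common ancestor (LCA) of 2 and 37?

Tree insertion order: [40, 18, 27, 39, 9, 45, 1, 17, 11, 2, 12, 28, 37]
Tree (level-order array): [40, 18, 45, 9, 27, None, None, 1, 17, None, 39, None, 2, 11, None, 28, None, None, None, None, 12, None, 37]
In a BST, the LCA of p=2, q=37 is the first node v on the
root-to-leaf path with p <= v <= q (go left if both < v, right if both > v).
Walk from root:
  at 40: both 2 and 37 < 40, go left
  at 18: 2 <= 18 <= 37, this is the LCA
LCA = 18


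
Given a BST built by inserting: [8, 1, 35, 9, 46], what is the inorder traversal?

Tree insertion order: [8, 1, 35, 9, 46]
Tree (level-order array): [8, 1, 35, None, None, 9, 46]
Inorder traversal: [1, 8, 9, 35, 46]


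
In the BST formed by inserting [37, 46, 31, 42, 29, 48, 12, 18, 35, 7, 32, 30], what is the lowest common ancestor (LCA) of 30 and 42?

Tree insertion order: [37, 46, 31, 42, 29, 48, 12, 18, 35, 7, 32, 30]
Tree (level-order array): [37, 31, 46, 29, 35, 42, 48, 12, 30, 32, None, None, None, None, None, 7, 18]
In a BST, the LCA of p=30, q=42 is the first node v on the
root-to-leaf path with p <= v <= q (go left if both < v, right if both > v).
Walk from root:
  at 37: 30 <= 37 <= 42, this is the LCA
LCA = 37


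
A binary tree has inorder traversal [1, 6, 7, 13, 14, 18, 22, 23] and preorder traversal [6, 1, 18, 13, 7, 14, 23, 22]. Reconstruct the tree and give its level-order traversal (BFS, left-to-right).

Inorder:  [1, 6, 7, 13, 14, 18, 22, 23]
Preorder: [6, 1, 18, 13, 7, 14, 23, 22]
Algorithm: preorder visits root first, so consume preorder in order;
for each root, split the current inorder slice at that value into
left-subtree inorder and right-subtree inorder, then recurse.
Recursive splits:
  root=6; inorder splits into left=[1], right=[7, 13, 14, 18, 22, 23]
  root=1; inorder splits into left=[], right=[]
  root=18; inorder splits into left=[7, 13, 14], right=[22, 23]
  root=13; inorder splits into left=[7], right=[14]
  root=7; inorder splits into left=[], right=[]
  root=14; inorder splits into left=[], right=[]
  root=23; inorder splits into left=[22], right=[]
  root=22; inorder splits into left=[], right=[]
Reconstructed level-order: [6, 1, 18, 13, 23, 7, 14, 22]


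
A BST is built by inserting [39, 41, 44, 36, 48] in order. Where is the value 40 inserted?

Starting tree (level order): [39, 36, 41, None, None, None, 44, None, 48]
Insertion path: 39 -> 41
Result: insert 40 as left child of 41
Final tree (level order): [39, 36, 41, None, None, 40, 44, None, None, None, 48]


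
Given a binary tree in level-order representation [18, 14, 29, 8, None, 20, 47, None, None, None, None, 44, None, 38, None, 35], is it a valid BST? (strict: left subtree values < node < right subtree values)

Level-order array: [18, 14, 29, 8, None, 20, 47, None, None, None, None, 44, None, 38, None, 35]
Validate using subtree bounds (lo, hi): at each node, require lo < value < hi,
then recurse left with hi=value and right with lo=value.
Preorder trace (stopping at first violation):
  at node 18 with bounds (-inf, +inf): OK
  at node 14 with bounds (-inf, 18): OK
  at node 8 with bounds (-inf, 14): OK
  at node 29 with bounds (18, +inf): OK
  at node 20 with bounds (18, 29): OK
  at node 47 with bounds (29, +inf): OK
  at node 44 with bounds (29, 47): OK
  at node 38 with bounds (29, 44): OK
  at node 35 with bounds (29, 38): OK
No violation found at any node.
Result: Valid BST


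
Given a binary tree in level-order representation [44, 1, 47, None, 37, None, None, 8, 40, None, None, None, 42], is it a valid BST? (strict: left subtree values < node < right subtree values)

Level-order array: [44, 1, 47, None, 37, None, None, 8, 40, None, None, None, 42]
Validate using subtree bounds (lo, hi): at each node, require lo < value < hi,
then recurse left with hi=value and right with lo=value.
Preorder trace (stopping at first violation):
  at node 44 with bounds (-inf, +inf): OK
  at node 1 with bounds (-inf, 44): OK
  at node 37 with bounds (1, 44): OK
  at node 8 with bounds (1, 37): OK
  at node 40 with bounds (37, 44): OK
  at node 42 with bounds (40, 44): OK
  at node 47 with bounds (44, +inf): OK
No violation found at any node.
Result: Valid BST


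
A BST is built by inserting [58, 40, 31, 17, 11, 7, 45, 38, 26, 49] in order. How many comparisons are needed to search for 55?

Search path for 55: 58 -> 40 -> 45 -> 49
Found: False
Comparisons: 4


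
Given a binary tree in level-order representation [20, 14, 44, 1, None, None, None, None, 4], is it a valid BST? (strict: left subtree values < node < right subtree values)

Level-order array: [20, 14, 44, 1, None, None, None, None, 4]
Validate using subtree bounds (lo, hi): at each node, require lo < value < hi,
then recurse left with hi=value and right with lo=value.
Preorder trace (stopping at first violation):
  at node 20 with bounds (-inf, +inf): OK
  at node 14 with bounds (-inf, 20): OK
  at node 1 with bounds (-inf, 14): OK
  at node 4 with bounds (1, 14): OK
  at node 44 with bounds (20, +inf): OK
No violation found at any node.
Result: Valid BST


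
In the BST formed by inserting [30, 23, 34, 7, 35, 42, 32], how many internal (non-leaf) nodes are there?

Tree built from: [30, 23, 34, 7, 35, 42, 32]
Tree (level-order array): [30, 23, 34, 7, None, 32, 35, None, None, None, None, None, 42]
Rule: An internal node has at least one child.
Per-node child counts:
  node 30: 2 child(ren)
  node 23: 1 child(ren)
  node 7: 0 child(ren)
  node 34: 2 child(ren)
  node 32: 0 child(ren)
  node 35: 1 child(ren)
  node 42: 0 child(ren)
Matching nodes: [30, 23, 34, 35]
Count of internal (non-leaf) nodes: 4


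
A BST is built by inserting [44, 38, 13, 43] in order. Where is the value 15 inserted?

Starting tree (level order): [44, 38, None, 13, 43]
Insertion path: 44 -> 38 -> 13
Result: insert 15 as right child of 13
Final tree (level order): [44, 38, None, 13, 43, None, 15]


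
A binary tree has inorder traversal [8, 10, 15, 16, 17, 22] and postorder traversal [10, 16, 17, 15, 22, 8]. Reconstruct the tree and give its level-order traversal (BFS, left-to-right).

Inorder:   [8, 10, 15, 16, 17, 22]
Postorder: [10, 16, 17, 15, 22, 8]
Algorithm: postorder visits root last, so walk postorder right-to-left;
each value is the root of the current inorder slice — split it at that
value, recurse on the right subtree first, then the left.
Recursive splits:
  root=8; inorder splits into left=[], right=[10, 15, 16, 17, 22]
  root=22; inorder splits into left=[10, 15, 16, 17], right=[]
  root=15; inorder splits into left=[10], right=[16, 17]
  root=17; inorder splits into left=[16], right=[]
  root=16; inorder splits into left=[], right=[]
  root=10; inorder splits into left=[], right=[]
Reconstructed level-order: [8, 22, 15, 10, 17, 16]


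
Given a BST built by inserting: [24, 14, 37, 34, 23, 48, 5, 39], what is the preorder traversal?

Tree insertion order: [24, 14, 37, 34, 23, 48, 5, 39]
Tree (level-order array): [24, 14, 37, 5, 23, 34, 48, None, None, None, None, None, None, 39]
Preorder traversal: [24, 14, 5, 23, 37, 34, 48, 39]


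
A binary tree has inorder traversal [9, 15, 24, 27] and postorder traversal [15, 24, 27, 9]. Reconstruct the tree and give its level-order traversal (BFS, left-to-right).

Inorder:   [9, 15, 24, 27]
Postorder: [15, 24, 27, 9]
Algorithm: postorder visits root last, so walk postorder right-to-left;
each value is the root of the current inorder slice — split it at that
value, recurse on the right subtree first, then the left.
Recursive splits:
  root=9; inorder splits into left=[], right=[15, 24, 27]
  root=27; inorder splits into left=[15, 24], right=[]
  root=24; inorder splits into left=[15], right=[]
  root=15; inorder splits into left=[], right=[]
Reconstructed level-order: [9, 27, 24, 15]


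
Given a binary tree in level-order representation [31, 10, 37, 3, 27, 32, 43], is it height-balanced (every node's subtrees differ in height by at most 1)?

Tree (level-order array): [31, 10, 37, 3, 27, 32, 43]
Definition: a tree is height-balanced if, at every node, |h(left) - h(right)| <= 1 (empty subtree has height -1).
Bottom-up per-node check:
  node 3: h_left=-1, h_right=-1, diff=0 [OK], height=0
  node 27: h_left=-1, h_right=-1, diff=0 [OK], height=0
  node 10: h_left=0, h_right=0, diff=0 [OK], height=1
  node 32: h_left=-1, h_right=-1, diff=0 [OK], height=0
  node 43: h_left=-1, h_right=-1, diff=0 [OK], height=0
  node 37: h_left=0, h_right=0, diff=0 [OK], height=1
  node 31: h_left=1, h_right=1, diff=0 [OK], height=2
All nodes satisfy the balance condition.
Result: Balanced


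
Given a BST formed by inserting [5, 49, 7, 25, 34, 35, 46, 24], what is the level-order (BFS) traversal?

Tree insertion order: [5, 49, 7, 25, 34, 35, 46, 24]
Tree (level-order array): [5, None, 49, 7, None, None, 25, 24, 34, None, None, None, 35, None, 46]
BFS from the root, enqueuing left then right child of each popped node:
  queue [5] -> pop 5, enqueue [49], visited so far: [5]
  queue [49] -> pop 49, enqueue [7], visited so far: [5, 49]
  queue [7] -> pop 7, enqueue [25], visited so far: [5, 49, 7]
  queue [25] -> pop 25, enqueue [24, 34], visited so far: [5, 49, 7, 25]
  queue [24, 34] -> pop 24, enqueue [none], visited so far: [5, 49, 7, 25, 24]
  queue [34] -> pop 34, enqueue [35], visited so far: [5, 49, 7, 25, 24, 34]
  queue [35] -> pop 35, enqueue [46], visited so far: [5, 49, 7, 25, 24, 34, 35]
  queue [46] -> pop 46, enqueue [none], visited so far: [5, 49, 7, 25, 24, 34, 35, 46]
Result: [5, 49, 7, 25, 24, 34, 35, 46]


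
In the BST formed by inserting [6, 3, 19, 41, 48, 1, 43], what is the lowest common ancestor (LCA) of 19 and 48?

Tree insertion order: [6, 3, 19, 41, 48, 1, 43]
Tree (level-order array): [6, 3, 19, 1, None, None, 41, None, None, None, 48, 43]
In a BST, the LCA of p=19, q=48 is the first node v on the
root-to-leaf path with p <= v <= q (go left if both < v, right if both > v).
Walk from root:
  at 6: both 19 and 48 > 6, go right
  at 19: 19 <= 19 <= 48, this is the LCA
LCA = 19


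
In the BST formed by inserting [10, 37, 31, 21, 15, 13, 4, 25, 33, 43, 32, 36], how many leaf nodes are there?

Tree built from: [10, 37, 31, 21, 15, 13, 4, 25, 33, 43, 32, 36]
Tree (level-order array): [10, 4, 37, None, None, 31, 43, 21, 33, None, None, 15, 25, 32, 36, 13]
Rule: A leaf has 0 children.
Per-node child counts:
  node 10: 2 child(ren)
  node 4: 0 child(ren)
  node 37: 2 child(ren)
  node 31: 2 child(ren)
  node 21: 2 child(ren)
  node 15: 1 child(ren)
  node 13: 0 child(ren)
  node 25: 0 child(ren)
  node 33: 2 child(ren)
  node 32: 0 child(ren)
  node 36: 0 child(ren)
  node 43: 0 child(ren)
Matching nodes: [4, 13, 25, 32, 36, 43]
Count of leaf nodes: 6


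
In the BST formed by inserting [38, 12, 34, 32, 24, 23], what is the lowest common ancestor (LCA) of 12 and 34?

Tree insertion order: [38, 12, 34, 32, 24, 23]
Tree (level-order array): [38, 12, None, None, 34, 32, None, 24, None, 23]
In a BST, the LCA of p=12, q=34 is the first node v on the
root-to-leaf path with p <= v <= q (go left if both < v, right if both > v).
Walk from root:
  at 38: both 12 and 34 < 38, go left
  at 12: 12 <= 12 <= 34, this is the LCA
LCA = 12


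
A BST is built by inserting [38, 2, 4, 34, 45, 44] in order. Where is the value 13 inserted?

Starting tree (level order): [38, 2, 45, None, 4, 44, None, None, 34]
Insertion path: 38 -> 2 -> 4 -> 34
Result: insert 13 as left child of 34
Final tree (level order): [38, 2, 45, None, 4, 44, None, None, 34, None, None, 13]


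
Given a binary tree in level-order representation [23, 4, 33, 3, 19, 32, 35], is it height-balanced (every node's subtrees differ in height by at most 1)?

Tree (level-order array): [23, 4, 33, 3, 19, 32, 35]
Definition: a tree is height-balanced if, at every node, |h(left) - h(right)| <= 1 (empty subtree has height -1).
Bottom-up per-node check:
  node 3: h_left=-1, h_right=-1, diff=0 [OK], height=0
  node 19: h_left=-1, h_right=-1, diff=0 [OK], height=0
  node 4: h_left=0, h_right=0, diff=0 [OK], height=1
  node 32: h_left=-1, h_right=-1, diff=0 [OK], height=0
  node 35: h_left=-1, h_right=-1, diff=0 [OK], height=0
  node 33: h_left=0, h_right=0, diff=0 [OK], height=1
  node 23: h_left=1, h_right=1, diff=0 [OK], height=2
All nodes satisfy the balance condition.
Result: Balanced


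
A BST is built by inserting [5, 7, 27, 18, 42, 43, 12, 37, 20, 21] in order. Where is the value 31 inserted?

Starting tree (level order): [5, None, 7, None, 27, 18, 42, 12, 20, 37, 43, None, None, None, 21]
Insertion path: 5 -> 7 -> 27 -> 42 -> 37
Result: insert 31 as left child of 37
Final tree (level order): [5, None, 7, None, 27, 18, 42, 12, 20, 37, 43, None, None, None, 21, 31]


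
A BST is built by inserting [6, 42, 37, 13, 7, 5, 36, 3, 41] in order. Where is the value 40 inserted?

Starting tree (level order): [6, 5, 42, 3, None, 37, None, None, None, 13, 41, 7, 36]
Insertion path: 6 -> 42 -> 37 -> 41
Result: insert 40 as left child of 41
Final tree (level order): [6, 5, 42, 3, None, 37, None, None, None, 13, 41, 7, 36, 40]


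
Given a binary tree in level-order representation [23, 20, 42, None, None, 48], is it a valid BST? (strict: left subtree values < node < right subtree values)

Level-order array: [23, 20, 42, None, None, 48]
Validate using subtree bounds (lo, hi): at each node, require lo < value < hi,
then recurse left with hi=value and right with lo=value.
Preorder trace (stopping at first violation):
  at node 23 with bounds (-inf, +inf): OK
  at node 20 with bounds (-inf, 23): OK
  at node 42 with bounds (23, +inf): OK
  at node 48 with bounds (23, 42): VIOLATION
Node 48 violates its bound: not (23 < 48 < 42).
Result: Not a valid BST


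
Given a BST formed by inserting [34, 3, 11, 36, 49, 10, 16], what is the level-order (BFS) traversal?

Tree insertion order: [34, 3, 11, 36, 49, 10, 16]
Tree (level-order array): [34, 3, 36, None, 11, None, 49, 10, 16]
BFS from the root, enqueuing left then right child of each popped node:
  queue [34] -> pop 34, enqueue [3, 36], visited so far: [34]
  queue [3, 36] -> pop 3, enqueue [11], visited so far: [34, 3]
  queue [36, 11] -> pop 36, enqueue [49], visited so far: [34, 3, 36]
  queue [11, 49] -> pop 11, enqueue [10, 16], visited so far: [34, 3, 36, 11]
  queue [49, 10, 16] -> pop 49, enqueue [none], visited so far: [34, 3, 36, 11, 49]
  queue [10, 16] -> pop 10, enqueue [none], visited so far: [34, 3, 36, 11, 49, 10]
  queue [16] -> pop 16, enqueue [none], visited so far: [34, 3, 36, 11, 49, 10, 16]
Result: [34, 3, 36, 11, 49, 10, 16]


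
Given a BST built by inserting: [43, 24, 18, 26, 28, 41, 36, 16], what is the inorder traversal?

Tree insertion order: [43, 24, 18, 26, 28, 41, 36, 16]
Tree (level-order array): [43, 24, None, 18, 26, 16, None, None, 28, None, None, None, 41, 36]
Inorder traversal: [16, 18, 24, 26, 28, 36, 41, 43]


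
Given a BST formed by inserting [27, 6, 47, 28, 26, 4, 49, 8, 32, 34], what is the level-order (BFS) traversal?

Tree insertion order: [27, 6, 47, 28, 26, 4, 49, 8, 32, 34]
Tree (level-order array): [27, 6, 47, 4, 26, 28, 49, None, None, 8, None, None, 32, None, None, None, None, None, 34]
BFS from the root, enqueuing left then right child of each popped node:
  queue [27] -> pop 27, enqueue [6, 47], visited so far: [27]
  queue [6, 47] -> pop 6, enqueue [4, 26], visited so far: [27, 6]
  queue [47, 4, 26] -> pop 47, enqueue [28, 49], visited so far: [27, 6, 47]
  queue [4, 26, 28, 49] -> pop 4, enqueue [none], visited so far: [27, 6, 47, 4]
  queue [26, 28, 49] -> pop 26, enqueue [8], visited so far: [27, 6, 47, 4, 26]
  queue [28, 49, 8] -> pop 28, enqueue [32], visited so far: [27, 6, 47, 4, 26, 28]
  queue [49, 8, 32] -> pop 49, enqueue [none], visited so far: [27, 6, 47, 4, 26, 28, 49]
  queue [8, 32] -> pop 8, enqueue [none], visited so far: [27, 6, 47, 4, 26, 28, 49, 8]
  queue [32] -> pop 32, enqueue [34], visited so far: [27, 6, 47, 4, 26, 28, 49, 8, 32]
  queue [34] -> pop 34, enqueue [none], visited so far: [27, 6, 47, 4, 26, 28, 49, 8, 32, 34]
Result: [27, 6, 47, 4, 26, 28, 49, 8, 32, 34]


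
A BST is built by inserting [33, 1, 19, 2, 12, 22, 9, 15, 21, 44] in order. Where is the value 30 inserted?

Starting tree (level order): [33, 1, 44, None, 19, None, None, 2, 22, None, 12, 21, None, 9, 15]
Insertion path: 33 -> 1 -> 19 -> 22
Result: insert 30 as right child of 22
Final tree (level order): [33, 1, 44, None, 19, None, None, 2, 22, None, 12, 21, 30, 9, 15]


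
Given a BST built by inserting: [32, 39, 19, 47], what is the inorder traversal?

Tree insertion order: [32, 39, 19, 47]
Tree (level-order array): [32, 19, 39, None, None, None, 47]
Inorder traversal: [19, 32, 39, 47]


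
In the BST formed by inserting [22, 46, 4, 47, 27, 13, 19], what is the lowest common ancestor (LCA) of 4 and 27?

Tree insertion order: [22, 46, 4, 47, 27, 13, 19]
Tree (level-order array): [22, 4, 46, None, 13, 27, 47, None, 19]
In a BST, the LCA of p=4, q=27 is the first node v on the
root-to-leaf path with p <= v <= q (go left if both < v, right if both > v).
Walk from root:
  at 22: 4 <= 22 <= 27, this is the LCA
LCA = 22


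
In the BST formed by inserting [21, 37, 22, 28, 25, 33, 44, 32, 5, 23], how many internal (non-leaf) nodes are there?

Tree built from: [21, 37, 22, 28, 25, 33, 44, 32, 5, 23]
Tree (level-order array): [21, 5, 37, None, None, 22, 44, None, 28, None, None, 25, 33, 23, None, 32]
Rule: An internal node has at least one child.
Per-node child counts:
  node 21: 2 child(ren)
  node 5: 0 child(ren)
  node 37: 2 child(ren)
  node 22: 1 child(ren)
  node 28: 2 child(ren)
  node 25: 1 child(ren)
  node 23: 0 child(ren)
  node 33: 1 child(ren)
  node 32: 0 child(ren)
  node 44: 0 child(ren)
Matching nodes: [21, 37, 22, 28, 25, 33]
Count of internal (non-leaf) nodes: 6


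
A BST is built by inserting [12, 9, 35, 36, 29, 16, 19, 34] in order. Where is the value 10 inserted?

Starting tree (level order): [12, 9, 35, None, None, 29, 36, 16, 34, None, None, None, 19]
Insertion path: 12 -> 9
Result: insert 10 as right child of 9
Final tree (level order): [12, 9, 35, None, 10, 29, 36, None, None, 16, 34, None, None, None, 19]


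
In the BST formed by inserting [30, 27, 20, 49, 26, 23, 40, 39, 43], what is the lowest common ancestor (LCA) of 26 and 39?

Tree insertion order: [30, 27, 20, 49, 26, 23, 40, 39, 43]
Tree (level-order array): [30, 27, 49, 20, None, 40, None, None, 26, 39, 43, 23]
In a BST, the LCA of p=26, q=39 is the first node v on the
root-to-leaf path with p <= v <= q (go left if both < v, right if both > v).
Walk from root:
  at 30: 26 <= 30 <= 39, this is the LCA
LCA = 30


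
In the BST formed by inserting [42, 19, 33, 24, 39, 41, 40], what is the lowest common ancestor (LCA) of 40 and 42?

Tree insertion order: [42, 19, 33, 24, 39, 41, 40]
Tree (level-order array): [42, 19, None, None, 33, 24, 39, None, None, None, 41, 40]
In a BST, the LCA of p=40, q=42 is the first node v on the
root-to-leaf path with p <= v <= q (go left if both < v, right if both > v).
Walk from root:
  at 42: 40 <= 42 <= 42, this is the LCA
LCA = 42


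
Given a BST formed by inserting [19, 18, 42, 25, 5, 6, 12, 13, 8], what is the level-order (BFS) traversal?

Tree insertion order: [19, 18, 42, 25, 5, 6, 12, 13, 8]
Tree (level-order array): [19, 18, 42, 5, None, 25, None, None, 6, None, None, None, 12, 8, 13]
BFS from the root, enqueuing left then right child of each popped node:
  queue [19] -> pop 19, enqueue [18, 42], visited so far: [19]
  queue [18, 42] -> pop 18, enqueue [5], visited so far: [19, 18]
  queue [42, 5] -> pop 42, enqueue [25], visited so far: [19, 18, 42]
  queue [5, 25] -> pop 5, enqueue [6], visited so far: [19, 18, 42, 5]
  queue [25, 6] -> pop 25, enqueue [none], visited so far: [19, 18, 42, 5, 25]
  queue [6] -> pop 6, enqueue [12], visited so far: [19, 18, 42, 5, 25, 6]
  queue [12] -> pop 12, enqueue [8, 13], visited so far: [19, 18, 42, 5, 25, 6, 12]
  queue [8, 13] -> pop 8, enqueue [none], visited so far: [19, 18, 42, 5, 25, 6, 12, 8]
  queue [13] -> pop 13, enqueue [none], visited so far: [19, 18, 42, 5, 25, 6, 12, 8, 13]
Result: [19, 18, 42, 5, 25, 6, 12, 8, 13]


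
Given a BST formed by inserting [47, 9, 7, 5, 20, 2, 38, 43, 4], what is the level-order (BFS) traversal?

Tree insertion order: [47, 9, 7, 5, 20, 2, 38, 43, 4]
Tree (level-order array): [47, 9, None, 7, 20, 5, None, None, 38, 2, None, None, 43, None, 4]
BFS from the root, enqueuing left then right child of each popped node:
  queue [47] -> pop 47, enqueue [9], visited so far: [47]
  queue [9] -> pop 9, enqueue [7, 20], visited so far: [47, 9]
  queue [7, 20] -> pop 7, enqueue [5], visited so far: [47, 9, 7]
  queue [20, 5] -> pop 20, enqueue [38], visited so far: [47, 9, 7, 20]
  queue [5, 38] -> pop 5, enqueue [2], visited so far: [47, 9, 7, 20, 5]
  queue [38, 2] -> pop 38, enqueue [43], visited so far: [47, 9, 7, 20, 5, 38]
  queue [2, 43] -> pop 2, enqueue [4], visited so far: [47, 9, 7, 20, 5, 38, 2]
  queue [43, 4] -> pop 43, enqueue [none], visited so far: [47, 9, 7, 20, 5, 38, 2, 43]
  queue [4] -> pop 4, enqueue [none], visited so far: [47, 9, 7, 20, 5, 38, 2, 43, 4]
Result: [47, 9, 7, 20, 5, 38, 2, 43, 4]


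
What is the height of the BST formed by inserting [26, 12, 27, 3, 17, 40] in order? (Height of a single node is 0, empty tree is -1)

Insertion order: [26, 12, 27, 3, 17, 40]
Tree (level-order array): [26, 12, 27, 3, 17, None, 40]
Compute height bottom-up (empty subtree = -1):
  height(3) = 1 + max(-1, -1) = 0
  height(17) = 1 + max(-1, -1) = 0
  height(12) = 1 + max(0, 0) = 1
  height(40) = 1 + max(-1, -1) = 0
  height(27) = 1 + max(-1, 0) = 1
  height(26) = 1 + max(1, 1) = 2
Height = 2


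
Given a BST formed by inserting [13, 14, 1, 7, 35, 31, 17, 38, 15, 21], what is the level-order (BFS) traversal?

Tree insertion order: [13, 14, 1, 7, 35, 31, 17, 38, 15, 21]
Tree (level-order array): [13, 1, 14, None, 7, None, 35, None, None, 31, 38, 17, None, None, None, 15, 21]
BFS from the root, enqueuing left then right child of each popped node:
  queue [13] -> pop 13, enqueue [1, 14], visited so far: [13]
  queue [1, 14] -> pop 1, enqueue [7], visited so far: [13, 1]
  queue [14, 7] -> pop 14, enqueue [35], visited so far: [13, 1, 14]
  queue [7, 35] -> pop 7, enqueue [none], visited so far: [13, 1, 14, 7]
  queue [35] -> pop 35, enqueue [31, 38], visited so far: [13, 1, 14, 7, 35]
  queue [31, 38] -> pop 31, enqueue [17], visited so far: [13, 1, 14, 7, 35, 31]
  queue [38, 17] -> pop 38, enqueue [none], visited so far: [13, 1, 14, 7, 35, 31, 38]
  queue [17] -> pop 17, enqueue [15, 21], visited so far: [13, 1, 14, 7, 35, 31, 38, 17]
  queue [15, 21] -> pop 15, enqueue [none], visited so far: [13, 1, 14, 7, 35, 31, 38, 17, 15]
  queue [21] -> pop 21, enqueue [none], visited so far: [13, 1, 14, 7, 35, 31, 38, 17, 15, 21]
Result: [13, 1, 14, 7, 35, 31, 38, 17, 15, 21]


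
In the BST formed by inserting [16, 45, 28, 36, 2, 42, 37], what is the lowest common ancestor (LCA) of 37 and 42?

Tree insertion order: [16, 45, 28, 36, 2, 42, 37]
Tree (level-order array): [16, 2, 45, None, None, 28, None, None, 36, None, 42, 37]
In a BST, the LCA of p=37, q=42 is the first node v on the
root-to-leaf path with p <= v <= q (go left if both < v, right if both > v).
Walk from root:
  at 16: both 37 and 42 > 16, go right
  at 45: both 37 and 42 < 45, go left
  at 28: both 37 and 42 > 28, go right
  at 36: both 37 and 42 > 36, go right
  at 42: 37 <= 42 <= 42, this is the LCA
LCA = 42


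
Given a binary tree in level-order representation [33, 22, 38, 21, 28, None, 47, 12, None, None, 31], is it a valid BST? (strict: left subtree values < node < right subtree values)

Level-order array: [33, 22, 38, 21, 28, None, 47, 12, None, None, 31]
Validate using subtree bounds (lo, hi): at each node, require lo < value < hi,
then recurse left with hi=value and right with lo=value.
Preorder trace (stopping at first violation):
  at node 33 with bounds (-inf, +inf): OK
  at node 22 with bounds (-inf, 33): OK
  at node 21 with bounds (-inf, 22): OK
  at node 12 with bounds (-inf, 21): OK
  at node 28 with bounds (22, 33): OK
  at node 31 with bounds (28, 33): OK
  at node 38 with bounds (33, +inf): OK
  at node 47 with bounds (38, +inf): OK
No violation found at any node.
Result: Valid BST


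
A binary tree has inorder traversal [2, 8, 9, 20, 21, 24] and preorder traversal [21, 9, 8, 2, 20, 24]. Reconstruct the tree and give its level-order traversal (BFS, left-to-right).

Inorder:  [2, 8, 9, 20, 21, 24]
Preorder: [21, 9, 8, 2, 20, 24]
Algorithm: preorder visits root first, so consume preorder in order;
for each root, split the current inorder slice at that value into
left-subtree inorder and right-subtree inorder, then recurse.
Recursive splits:
  root=21; inorder splits into left=[2, 8, 9, 20], right=[24]
  root=9; inorder splits into left=[2, 8], right=[20]
  root=8; inorder splits into left=[2], right=[]
  root=2; inorder splits into left=[], right=[]
  root=20; inorder splits into left=[], right=[]
  root=24; inorder splits into left=[], right=[]
Reconstructed level-order: [21, 9, 24, 8, 20, 2]


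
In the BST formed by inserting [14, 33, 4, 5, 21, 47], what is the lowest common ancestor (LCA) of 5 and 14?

Tree insertion order: [14, 33, 4, 5, 21, 47]
Tree (level-order array): [14, 4, 33, None, 5, 21, 47]
In a BST, the LCA of p=5, q=14 is the first node v on the
root-to-leaf path with p <= v <= q (go left if both < v, right if both > v).
Walk from root:
  at 14: 5 <= 14 <= 14, this is the LCA
LCA = 14


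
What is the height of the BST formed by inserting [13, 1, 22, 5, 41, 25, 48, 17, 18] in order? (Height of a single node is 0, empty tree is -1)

Insertion order: [13, 1, 22, 5, 41, 25, 48, 17, 18]
Tree (level-order array): [13, 1, 22, None, 5, 17, 41, None, None, None, 18, 25, 48]
Compute height bottom-up (empty subtree = -1):
  height(5) = 1 + max(-1, -1) = 0
  height(1) = 1 + max(-1, 0) = 1
  height(18) = 1 + max(-1, -1) = 0
  height(17) = 1 + max(-1, 0) = 1
  height(25) = 1 + max(-1, -1) = 0
  height(48) = 1 + max(-1, -1) = 0
  height(41) = 1 + max(0, 0) = 1
  height(22) = 1 + max(1, 1) = 2
  height(13) = 1 + max(1, 2) = 3
Height = 3


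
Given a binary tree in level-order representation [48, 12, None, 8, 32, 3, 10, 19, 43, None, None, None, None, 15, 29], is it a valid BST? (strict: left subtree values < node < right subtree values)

Level-order array: [48, 12, None, 8, 32, 3, 10, 19, 43, None, None, None, None, 15, 29]
Validate using subtree bounds (lo, hi): at each node, require lo < value < hi,
then recurse left with hi=value and right with lo=value.
Preorder trace (stopping at first violation):
  at node 48 with bounds (-inf, +inf): OK
  at node 12 with bounds (-inf, 48): OK
  at node 8 with bounds (-inf, 12): OK
  at node 3 with bounds (-inf, 8): OK
  at node 10 with bounds (8, 12): OK
  at node 32 with bounds (12, 48): OK
  at node 19 with bounds (12, 32): OK
  at node 15 with bounds (12, 19): OK
  at node 29 with bounds (19, 32): OK
  at node 43 with bounds (32, 48): OK
No violation found at any node.
Result: Valid BST


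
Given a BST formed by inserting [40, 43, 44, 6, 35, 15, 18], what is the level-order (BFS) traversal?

Tree insertion order: [40, 43, 44, 6, 35, 15, 18]
Tree (level-order array): [40, 6, 43, None, 35, None, 44, 15, None, None, None, None, 18]
BFS from the root, enqueuing left then right child of each popped node:
  queue [40] -> pop 40, enqueue [6, 43], visited so far: [40]
  queue [6, 43] -> pop 6, enqueue [35], visited so far: [40, 6]
  queue [43, 35] -> pop 43, enqueue [44], visited so far: [40, 6, 43]
  queue [35, 44] -> pop 35, enqueue [15], visited so far: [40, 6, 43, 35]
  queue [44, 15] -> pop 44, enqueue [none], visited so far: [40, 6, 43, 35, 44]
  queue [15] -> pop 15, enqueue [18], visited so far: [40, 6, 43, 35, 44, 15]
  queue [18] -> pop 18, enqueue [none], visited so far: [40, 6, 43, 35, 44, 15, 18]
Result: [40, 6, 43, 35, 44, 15, 18]


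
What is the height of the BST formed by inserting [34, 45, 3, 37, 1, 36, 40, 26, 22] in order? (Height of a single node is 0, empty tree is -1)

Insertion order: [34, 45, 3, 37, 1, 36, 40, 26, 22]
Tree (level-order array): [34, 3, 45, 1, 26, 37, None, None, None, 22, None, 36, 40]
Compute height bottom-up (empty subtree = -1):
  height(1) = 1 + max(-1, -1) = 0
  height(22) = 1 + max(-1, -1) = 0
  height(26) = 1 + max(0, -1) = 1
  height(3) = 1 + max(0, 1) = 2
  height(36) = 1 + max(-1, -1) = 0
  height(40) = 1 + max(-1, -1) = 0
  height(37) = 1 + max(0, 0) = 1
  height(45) = 1 + max(1, -1) = 2
  height(34) = 1 + max(2, 2) = 3
Height = 3


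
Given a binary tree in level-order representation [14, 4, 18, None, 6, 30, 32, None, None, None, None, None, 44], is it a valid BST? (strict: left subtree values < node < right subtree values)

Level-order array: [14, 4, 18, None, 6, 30, 32, None, None, None, None, None, 44]
Validate using subtree bounds (lo, hi): at each node, require lo < value < hi,
then recurse left with hi=value and right with lo=value.
Preorder trace (stopping at first violation):
  at node 14 with bounds (-inf, +inf): OK
  at node 4 with bounds (-inf, 14): OK
  at node 6 with bounds (4, 14): OK
  at node 18 with bounds (14, +inf): OK
  at node 30 with bounds (14, 18): VIOLATION
Node 30 violates its bound: not (14 < 30 < 18).
Result: Not a valid BST


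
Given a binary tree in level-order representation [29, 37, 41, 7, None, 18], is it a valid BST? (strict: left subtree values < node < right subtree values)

Level-order array: [29, 37, 41, 7, None, 18]
Validate using subtree bounds (lo, hi): at each node, require lo < value < hi,
then recurse left with hi=value and right with lo=value.
Preorder trace (stopping at first violation):
  at node 29 with bounds (-inf, +inf): OK
  at node 37 with bounds (-inf, 29): VIOLATION
Node 37 violates its bound: not (-inf < 37 < 29).
Result: Not a valid BST


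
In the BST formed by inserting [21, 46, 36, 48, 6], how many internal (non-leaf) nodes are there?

Tree built from: [21, 46, 36, 48, 6]
Tree (level-order array): [21, 6, 46, None, None, 36, 48]
Rule: An internal node has at least one child.
Per-node child counts:
  node 21: 2 child(ren)
  node 6: 0 child(ren)
  node 46: 2 child(ren)
  node 36: 0 child(ren)
  node 48: 0 child(ren)
Matching nodes: [21, 46]
Count of internal (non-leaf) nodes: 2


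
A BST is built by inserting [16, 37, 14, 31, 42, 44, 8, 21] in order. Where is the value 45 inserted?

Starting tree (level order): [16, 14, 37, 8, None, 31, 42, None, None, 21, None, None, 44]
Insertion path: 16 -> 37 -> 42 -> 44
Result: insert 45 as right child of 44
Final tree (level order): [16, 14, 37, 8, None, 31, 42, None, None, 21, None, None, 44, None, None, None, 45]


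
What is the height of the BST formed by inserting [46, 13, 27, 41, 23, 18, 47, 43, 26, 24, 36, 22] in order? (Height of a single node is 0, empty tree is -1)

Insertion order: [46, 13, 27, 41, 23, 18, 47, 43, 26, 24, 36, 22]
Tree (level-order array): [46, 13, 47, None, 27, None, None, 23, 41, 18, 26, 36, 43, None, 22, 24]
Compute height bottom-up (empty subtree = -1):
  height(22) = 1 + max(-1, -1) = 0
  height(18) = 1 + max(-1, 0) = 1
  height(24) = 1 + max(-1, -1) = 0
  height(26) = 1 + max(0, -1) = 1
  height(23) = 1 + max(1, 1) = 2
  height(36) = 1 + max(-1, -1) = 0
  height(43) = 1 + max(-1, -1) = 0
  height(41) = 1 + max(0, 0) = 1
  height(27) = 1 + max(2, 1) = 3
  height(13) = 1 + max(-1, 3) = 4
  height(47) = 1 + max(-1, -1) = 0
  height(46) = 1 + max(4, 0) = 5
Height = 5


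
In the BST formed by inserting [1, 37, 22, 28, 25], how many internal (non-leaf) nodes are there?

Tree built from: [1, 37, 22, 28, 25]
Tree (level-order array): [1, None, 37, 22, None, None, 28, 25]
Rule: An internal node has at least one child.
Per-node child counts:
  node 1: 1 child(ren)
  node 37: 1 child(ren)
  node 22: 1 child(ren)
  node 28: 1 child(ren)
  node 25: 0 child(ren)
Matching nodes: [1, 37, 22, 28]
Count of internal (non-leaf) nodes: 4


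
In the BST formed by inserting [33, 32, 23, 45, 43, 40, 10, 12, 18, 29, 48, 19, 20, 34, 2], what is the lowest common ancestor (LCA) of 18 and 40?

Tree insertion order: [33, 32, 23, 45, 43, 40, 10, 12, 18, 29, 48, 19, 20, 34, 2]
Tree (level-order array): [33, 32, 45, 23, None, 43, 48, 10, 29, 40, None, None, None, 2, 12, None, None, 34, None, None, None, None, 18, None, None, None, 19, None, 20]
In a BST, the LCA of p=18, q=40 is the first node v on the
root-to-leaf path with p <= v <= q (go left if both < v, right if both > v).
Walk from root:
  at 33: 18 <= 33 <= 40, this is the LCA
LCA = 33


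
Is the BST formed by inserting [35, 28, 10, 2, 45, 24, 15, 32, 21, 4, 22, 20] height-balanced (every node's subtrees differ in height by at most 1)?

Tree (level-order array): [35, 28, 45, 10, 32, None, None, 2, 24, None, None, None, 4, 15, None, None, None, None, 21, 20, 22]
Definition: a tree is height-balanced if, at every node, |h(left) - h(right)| <= 1 (empty subtree has height -1).
Bottom-up per-node check:
  node 4: h_left=-1, h_right=-1, diff=0 [OK], height=0
  node 2: h_left=-1, h_right=0, diff=1 [OK], height=1
  node 20: h_left=-1, h_right=-1, diff=0 [OK], height=0
  node 22: h_left=-1, h_right=-1, diff=0 [OK], height=0
  node 21: h_left=0, h_right=0, diff=0 [OK], height=1
  node 15: h_left=-1, h_right=1, diff=2 [FAIL (|-1-1|=2 > 1)], height=2
  node 24: h_left=2, h_right=-1, diff=3 [FAIL (|2--1|=3 > 1)], height=3
  node 10: h_left=1, h_right=3, diff=2 [FAIL (|1-3|=2 > 1)], height=4
  node 32: h_left=-1, h_right=-1, diff=0 [OK], height=0
  node 28: h_left=4, h_right=0, diff=4 [FAIL (|4-0|=4 > 1)], height=5
  node 45: h_left=-1, h_right=-1, diff=0 [OK], height=0
  node 35: h_left=5, h_right=0, diff=5 [FAIL (|5-0|=5 > 1)], height=6
Node 15 violates the condition: |-1 - 1| = 2 > 1.
Result: Not balanced


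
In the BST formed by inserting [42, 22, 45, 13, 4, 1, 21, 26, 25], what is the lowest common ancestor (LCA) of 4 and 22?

Tree insertion order: [42, 22, 45, 13, 4, 1, 21, 26, 25]
Tree (level-order array): [42, 22, 45, 13, 26, None, None, 4, 21, 25, None, 1]
In a BST, the LCA of p=4, q=22 is the first node v on the
root-to-leaf path with p <= v <= q (go left if both < v, right if both > v).
Walk from root:
  at 42: both 4 and 22 < 42, go left
  at 22: 4 <= 22 <= 22, this is the LCA
LCA = 22


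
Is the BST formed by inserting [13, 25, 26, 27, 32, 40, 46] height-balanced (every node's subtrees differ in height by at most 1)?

Tree (level-order array): [13, None, 25, None, 26, None, 27, None, 32, None, 40, None, 46]
Definition: a tree is height-balanced if, at every node, |h(left) - h(right)| <= 1 (empty subtree has height -1).
Bottom-up per-node check:
  node 46: h_left=-1, h_right=-1, diff=0 [OK], height=0
  node 40: h_left=-1, h_right=0, diff=1 [OK], height=1
  node 32: h_left=-1, h_right=1, diff=2 [FAIL (|-1-1|=2 > 1)], height=2
  node 27: h_left=-1, h_right=2, diff=3 [FAIL (|-1-2|=3 > 1)], height=3
  node 26: h_left=-1, h_right=3, diff=4 [FAIL (|-1-3|=4 > 1)], height=4
  node 25: h_left=-1, h_right=4, diff=5 [FAIL (|-1-4|=5 > 1)], height=5
  node 13: h_left=-1, h_right=5, diff=6 [FAIL (|-1-5|=6 > 1)], height=6
Node 32 violates the condition: |-1 - 1| = 2 > 1.
Result: Not balanced


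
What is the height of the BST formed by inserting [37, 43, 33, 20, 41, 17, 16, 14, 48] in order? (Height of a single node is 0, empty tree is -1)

Insertion order: [37, 43, 33, 20, 41, 17, 16, 14, 48]
Tree (level-order array): [37, 33, 43, 20, None, 41, 48, 17, None, None, None, None, None, 16, None, 14]
Compute height bottom-up (empty subtree = -1):
  height(14) = 1 + max(-1, -1) = 0
  height(16) = 1 + max(0, -1) = 1
  height(17) = 1 + max(1, -1) = 2
  height(20) = 1 + max(2, -1) = 3
  height(33) = 1 + max(3, -1) = 4
  height(41) = 1 + max(-1, -1) = 0
  height(48) = 1 + max(-1, -1) = 0
  height(43) = 1 + max(0, 0) = 1
  height(37) = 1 + max(4, 1) = 5
Height = 5


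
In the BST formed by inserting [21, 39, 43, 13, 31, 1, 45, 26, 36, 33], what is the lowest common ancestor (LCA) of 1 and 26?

Tree insertion order: [21, 39, 43, 13, 31, 1, 45, 26, 36, 33]
Tree (level-order array): [21, 13, 39, 1, None, 31, 43, None, None, 26, 36, None, 45, None, None, 33]
In a BST, the LCA of p=1, q=26 is the first node v on the
root-to-leaf path with p <= v <= q (go left if both < v, right if both > v).
Walk from root:
  at 21: 1 <= 21 <= 26, this is the LCA
LCA = 21
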